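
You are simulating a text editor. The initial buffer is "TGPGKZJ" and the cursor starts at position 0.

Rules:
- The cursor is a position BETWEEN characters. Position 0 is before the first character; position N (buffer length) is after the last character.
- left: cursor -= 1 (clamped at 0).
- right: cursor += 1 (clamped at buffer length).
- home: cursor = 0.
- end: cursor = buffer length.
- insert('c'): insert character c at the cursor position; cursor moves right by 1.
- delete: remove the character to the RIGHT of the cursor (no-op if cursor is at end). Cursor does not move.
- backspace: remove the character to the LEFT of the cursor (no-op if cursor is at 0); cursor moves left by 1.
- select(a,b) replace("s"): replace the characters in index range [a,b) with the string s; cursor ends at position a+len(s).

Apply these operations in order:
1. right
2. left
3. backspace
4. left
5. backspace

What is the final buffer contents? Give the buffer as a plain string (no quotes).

After op 1 (right): buf='TGPGKZJ' cursor=1
After op 2 (left): buf='TGPGKZJ' cursor=0
After op 3 (backspace): buf='TGPGKZJ' cursor=0
After op 4 (left): buf='TGPGKZJ' cursor=0
After op 5 (backspace): buf='TGPGKZJ' cursor=0

Answer: TGPGKZJ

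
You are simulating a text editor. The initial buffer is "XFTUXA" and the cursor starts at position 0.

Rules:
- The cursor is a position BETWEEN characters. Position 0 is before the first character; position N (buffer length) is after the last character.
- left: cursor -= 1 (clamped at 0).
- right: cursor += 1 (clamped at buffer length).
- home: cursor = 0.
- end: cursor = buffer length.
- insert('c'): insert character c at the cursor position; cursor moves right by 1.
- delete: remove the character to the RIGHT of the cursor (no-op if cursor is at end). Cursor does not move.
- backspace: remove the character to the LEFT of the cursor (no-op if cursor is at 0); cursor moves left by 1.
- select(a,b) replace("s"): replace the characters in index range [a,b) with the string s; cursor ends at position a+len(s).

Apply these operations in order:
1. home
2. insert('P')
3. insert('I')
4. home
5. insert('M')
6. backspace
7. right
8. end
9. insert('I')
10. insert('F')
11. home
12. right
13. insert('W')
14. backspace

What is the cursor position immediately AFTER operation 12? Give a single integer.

After op 1 (home): buf='XFTUXA' cursor=0
After op 2 (insert('P')): buf='PXFTUXA' cursor=1
After op 3 (insert('I')): buf='PIXFTUXA' cursor=2
After op 4 (home): buf='PIXFTUXA' cursor=0
After op 5 (insert('M')): buf='MPIXFTUXA' cursor=1
After op 6 (backspace): buf='PIXFTUXA' cursor=0
After op 7 (right): buf='PIXFTUXA' cursor=1
After op 8 (end): buf='PIXFTUXA' cursor=8
After op 9 (insert('I')): buf='PIXFTUXAI' cursor=9
After op 10 (insert('F')): buf='PIXFTUXAIF' cursor=10
After op 11 (home): buf='PIXFTUXAIF' cursor=0
After op 12 (right): buf='PIXFTUXAIF' cursor=1

Answer: 1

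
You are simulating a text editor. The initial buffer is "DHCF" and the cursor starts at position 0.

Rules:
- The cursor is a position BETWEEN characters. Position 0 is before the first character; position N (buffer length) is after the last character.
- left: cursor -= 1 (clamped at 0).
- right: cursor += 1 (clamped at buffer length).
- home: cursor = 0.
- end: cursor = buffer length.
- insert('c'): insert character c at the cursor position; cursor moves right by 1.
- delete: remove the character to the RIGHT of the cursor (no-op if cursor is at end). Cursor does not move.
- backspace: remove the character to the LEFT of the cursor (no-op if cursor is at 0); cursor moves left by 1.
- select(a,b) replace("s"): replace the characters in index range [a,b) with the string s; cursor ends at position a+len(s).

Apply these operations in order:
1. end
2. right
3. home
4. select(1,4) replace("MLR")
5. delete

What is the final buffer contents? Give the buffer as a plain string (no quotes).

After op 1 (end): buf='DHCF' cursor=4
After op 2 (right): buf='DHCF' cursor=4
After op 3 (home): buf='DHCF' cursor=0
After op 4 (select(1,4) replace("MLR")): buf='DMLR' cursor=4
After op 5 (delete): buf='DMLR' cursor=4

Answer: DMLR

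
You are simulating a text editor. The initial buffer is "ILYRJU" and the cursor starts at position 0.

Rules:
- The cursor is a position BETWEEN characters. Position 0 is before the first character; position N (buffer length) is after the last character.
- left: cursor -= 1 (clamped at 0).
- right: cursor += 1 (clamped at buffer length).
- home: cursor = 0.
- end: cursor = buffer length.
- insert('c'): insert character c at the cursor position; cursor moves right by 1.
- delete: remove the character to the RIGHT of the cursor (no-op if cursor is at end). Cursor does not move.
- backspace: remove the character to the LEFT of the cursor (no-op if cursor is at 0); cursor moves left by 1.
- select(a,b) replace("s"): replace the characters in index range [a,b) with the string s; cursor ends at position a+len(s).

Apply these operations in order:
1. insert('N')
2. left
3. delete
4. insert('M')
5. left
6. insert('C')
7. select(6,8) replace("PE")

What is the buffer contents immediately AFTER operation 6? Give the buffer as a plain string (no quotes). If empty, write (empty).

Answer: CMILYRJU

Derivation:
After op 1 (insert('N')): buf='NILYRJU' cursor=1
After op 2 (left): buf='NILYRJU' cursor=0
After op 3 (delete): buf='ILYRJU' cursor=0
After op 4 (insert('M')): buf='MILYRJU' cursor=1
After op 5 (left): buf='MILYRJU' cursor=0
After op 6 (insert('C')): buf='CMILYRJU' cursor=1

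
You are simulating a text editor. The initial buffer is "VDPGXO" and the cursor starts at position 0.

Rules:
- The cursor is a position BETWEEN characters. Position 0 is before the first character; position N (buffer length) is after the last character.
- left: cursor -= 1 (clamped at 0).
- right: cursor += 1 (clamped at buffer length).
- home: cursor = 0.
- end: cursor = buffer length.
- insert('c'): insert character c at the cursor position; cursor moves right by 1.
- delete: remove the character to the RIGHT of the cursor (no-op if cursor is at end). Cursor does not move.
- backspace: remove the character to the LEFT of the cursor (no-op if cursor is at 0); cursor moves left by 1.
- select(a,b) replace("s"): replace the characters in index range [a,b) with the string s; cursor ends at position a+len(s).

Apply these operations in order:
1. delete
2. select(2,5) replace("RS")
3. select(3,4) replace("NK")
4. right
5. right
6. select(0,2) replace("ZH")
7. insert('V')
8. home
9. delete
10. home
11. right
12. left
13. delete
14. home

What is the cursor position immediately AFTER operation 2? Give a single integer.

Answer: 4

Derivation:
After op 1 (delete): buf='DPGXO' cursor=0
After op 2 (select(2,5) replace("RS")): buf='DPRS' cursor=4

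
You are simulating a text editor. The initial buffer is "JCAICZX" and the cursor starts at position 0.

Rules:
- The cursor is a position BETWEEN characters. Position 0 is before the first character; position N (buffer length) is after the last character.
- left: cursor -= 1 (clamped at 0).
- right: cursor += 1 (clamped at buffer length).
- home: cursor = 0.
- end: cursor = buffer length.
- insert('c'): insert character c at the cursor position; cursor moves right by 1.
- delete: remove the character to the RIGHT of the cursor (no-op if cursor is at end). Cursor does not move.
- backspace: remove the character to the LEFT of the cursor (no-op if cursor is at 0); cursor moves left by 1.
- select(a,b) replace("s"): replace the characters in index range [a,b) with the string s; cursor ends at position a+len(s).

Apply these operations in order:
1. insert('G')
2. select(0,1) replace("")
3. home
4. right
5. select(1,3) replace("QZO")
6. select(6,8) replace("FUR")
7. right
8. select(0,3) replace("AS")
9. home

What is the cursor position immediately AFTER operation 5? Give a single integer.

After op 1 (insert('G')): buf='GJCAICZX' cursor=1
After op 2 (select(0,1) replace("")): buf='JCAICZX' cursor=0
After op 3 (home): buf='JCAICZX' cursor=0
After op 4 (right): buf='JCAICZX' cursor=1
After op 5 (select(1,3) replace("QZO")): buf='JQZOICZX' cursor=4

Answer: 4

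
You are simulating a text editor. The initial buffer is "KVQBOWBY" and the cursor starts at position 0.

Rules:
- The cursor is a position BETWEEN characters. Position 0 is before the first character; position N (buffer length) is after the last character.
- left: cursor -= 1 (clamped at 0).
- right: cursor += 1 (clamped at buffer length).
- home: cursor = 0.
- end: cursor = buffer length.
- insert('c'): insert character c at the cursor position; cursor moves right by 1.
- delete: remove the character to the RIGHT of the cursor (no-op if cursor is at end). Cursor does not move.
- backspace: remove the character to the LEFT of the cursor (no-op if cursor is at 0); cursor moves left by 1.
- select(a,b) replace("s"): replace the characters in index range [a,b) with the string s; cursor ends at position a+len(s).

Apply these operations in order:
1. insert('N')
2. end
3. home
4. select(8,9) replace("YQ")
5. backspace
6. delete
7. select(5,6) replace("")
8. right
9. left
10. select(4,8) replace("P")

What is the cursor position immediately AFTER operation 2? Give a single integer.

Answer: 9

Derivation:
After op 1 (insert('N')): buf='NKVQBOWBY' cursor=1
After op 2 (end): buf='NKVQBOWBY' cursor=9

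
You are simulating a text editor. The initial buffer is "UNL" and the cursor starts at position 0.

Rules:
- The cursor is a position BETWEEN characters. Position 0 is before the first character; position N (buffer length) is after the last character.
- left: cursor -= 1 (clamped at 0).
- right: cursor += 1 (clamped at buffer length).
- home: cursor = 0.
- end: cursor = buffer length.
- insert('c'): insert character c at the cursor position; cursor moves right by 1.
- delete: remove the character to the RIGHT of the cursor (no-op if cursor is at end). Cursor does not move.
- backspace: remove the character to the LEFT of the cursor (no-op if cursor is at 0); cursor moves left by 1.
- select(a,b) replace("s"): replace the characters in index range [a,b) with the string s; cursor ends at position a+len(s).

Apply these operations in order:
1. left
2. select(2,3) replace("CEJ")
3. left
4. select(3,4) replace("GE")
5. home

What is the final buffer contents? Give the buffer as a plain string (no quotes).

Answer: UNCGEJ

Derivation:
After op 1 (left): buf='UNL' cursor=0
After op 2 (select(2,3) replace("CEJ")): buf='UNCEJ' cursor=5
After op 3 (left): buf='UNCEJ' cursor=4
After op 4 (select(3,4) replace("GE")): buf='UNCGEJ' cursor=5
After op 5 (home): buf='UNCGEJ' cursor=0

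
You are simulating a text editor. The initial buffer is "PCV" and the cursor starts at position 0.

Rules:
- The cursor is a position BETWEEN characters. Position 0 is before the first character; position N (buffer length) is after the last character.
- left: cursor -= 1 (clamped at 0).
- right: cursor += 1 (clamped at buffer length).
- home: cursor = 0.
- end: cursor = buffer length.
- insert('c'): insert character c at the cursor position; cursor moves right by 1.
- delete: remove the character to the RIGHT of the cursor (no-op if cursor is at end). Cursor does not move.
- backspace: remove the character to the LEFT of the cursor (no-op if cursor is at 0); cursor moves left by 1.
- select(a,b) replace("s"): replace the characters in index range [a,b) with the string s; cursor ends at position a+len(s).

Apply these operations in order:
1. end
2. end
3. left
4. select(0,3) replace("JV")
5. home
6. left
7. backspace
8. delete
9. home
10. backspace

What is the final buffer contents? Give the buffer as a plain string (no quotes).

After op 1 (end): buf='PCV' cursor=3
After op 2 (end): buf='PCV' cursor=3
After op 3 (left): buf='PCV' cursor=2
After op 4 (select(0,3) replace("JV")): buf='JV' cursor=2
After op 5 (home): buf='JV' cursor=0
After op 6 (left): buf='JV' cursor=0
After op 7 (backspace): buf='JV' cursor=0
After op 8 (delete): buf='V' cursor=0
After op 9 (home): buf='V' cursor=0
After op 10 (backspace): buf='V' cursor=0

Answer: V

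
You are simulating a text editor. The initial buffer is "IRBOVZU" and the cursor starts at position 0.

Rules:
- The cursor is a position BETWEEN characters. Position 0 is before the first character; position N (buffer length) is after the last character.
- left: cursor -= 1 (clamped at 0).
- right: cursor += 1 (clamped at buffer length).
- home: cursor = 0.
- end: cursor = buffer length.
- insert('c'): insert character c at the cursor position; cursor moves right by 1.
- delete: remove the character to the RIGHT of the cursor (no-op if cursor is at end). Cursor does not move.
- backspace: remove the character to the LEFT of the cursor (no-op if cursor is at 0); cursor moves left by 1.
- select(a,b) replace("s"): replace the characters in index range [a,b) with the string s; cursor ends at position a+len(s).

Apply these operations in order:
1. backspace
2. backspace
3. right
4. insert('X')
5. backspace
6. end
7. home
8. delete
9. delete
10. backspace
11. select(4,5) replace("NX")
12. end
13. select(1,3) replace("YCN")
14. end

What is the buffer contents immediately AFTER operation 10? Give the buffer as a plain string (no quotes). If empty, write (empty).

After op 1 (backspace): buf='IRBOVZU' cursor=0
After op 2 (backspace): buf='IRBOVZU' cursor=0
After op 3 (right): buf='IRBOVZU' cursor=1
After op 4 (insert('X')): buf='IXRBOVZU' cursor=2
After op 5 (backspace): buf='IRBOVZU' cursor=1
After op 6 (end): buf='IRBOVZU' cursor=7
After op 7 (home): buf='IRBOVZU' cursor=0
After op 8 (delete): buf='RBOVZU' cursor=0
After op 9 (delete): buf='BOVZU' cursor=0
After op 10 (backspace): buf='BOVZU' cursor=0

Answer: BOVZU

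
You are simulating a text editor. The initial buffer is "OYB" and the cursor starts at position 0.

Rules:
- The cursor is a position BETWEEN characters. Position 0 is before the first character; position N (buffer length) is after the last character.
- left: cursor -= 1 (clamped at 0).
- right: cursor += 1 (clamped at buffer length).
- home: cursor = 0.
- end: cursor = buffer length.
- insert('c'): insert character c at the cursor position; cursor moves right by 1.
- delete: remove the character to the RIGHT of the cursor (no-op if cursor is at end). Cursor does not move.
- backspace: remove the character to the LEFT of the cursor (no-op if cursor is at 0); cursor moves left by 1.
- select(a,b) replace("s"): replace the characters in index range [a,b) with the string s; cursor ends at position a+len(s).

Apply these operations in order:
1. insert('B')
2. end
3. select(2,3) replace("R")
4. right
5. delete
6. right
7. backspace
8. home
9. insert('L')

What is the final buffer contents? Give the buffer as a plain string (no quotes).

Answer: LBOR

Derivation:
After op 1 (insert('B')): buf='BOYB' cursor=1
After op 2 (end): buf='BOYB' cursor=4
After op 3 (select(2,3) replace("R")): buf='BORB' cursor=3
After op 4 (right): buf='BORB' cursor=4
After op 5 (delete): buf='BORB' cursor=4
After op 6 (right): buf='BORB' cursor=4
After op 7 (backspace): buf='BOR' cursor=3
After op 8 (home): buf='BOR' cursor=0
After op 9 (insert('L')): buf='LBOR' cursor=1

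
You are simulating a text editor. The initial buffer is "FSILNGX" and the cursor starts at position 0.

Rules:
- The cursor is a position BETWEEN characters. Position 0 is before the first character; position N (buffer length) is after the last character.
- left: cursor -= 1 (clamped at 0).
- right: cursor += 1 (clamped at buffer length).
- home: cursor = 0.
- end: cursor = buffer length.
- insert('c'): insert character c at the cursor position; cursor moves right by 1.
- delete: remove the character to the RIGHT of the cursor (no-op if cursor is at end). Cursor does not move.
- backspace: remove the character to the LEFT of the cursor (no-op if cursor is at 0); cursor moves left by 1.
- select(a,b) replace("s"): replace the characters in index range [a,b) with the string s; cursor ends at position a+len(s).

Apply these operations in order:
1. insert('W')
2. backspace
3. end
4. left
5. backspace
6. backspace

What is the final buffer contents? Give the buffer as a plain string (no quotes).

After op 1 (insert('W')): buf='WFSILNGX' cursor=1
After op 2 (backspace): buf='FSILNGX' cursor=0
After op 3 (end): buf='FSILNGX' cursor=7
After op 4 (left): buf='FSILNGX' cursor=6
After op 5 (backspace): buf='FSILNX' cursor=5
After op 6 (backspace): buf='FSILX' cursor=4

Answer: FSILX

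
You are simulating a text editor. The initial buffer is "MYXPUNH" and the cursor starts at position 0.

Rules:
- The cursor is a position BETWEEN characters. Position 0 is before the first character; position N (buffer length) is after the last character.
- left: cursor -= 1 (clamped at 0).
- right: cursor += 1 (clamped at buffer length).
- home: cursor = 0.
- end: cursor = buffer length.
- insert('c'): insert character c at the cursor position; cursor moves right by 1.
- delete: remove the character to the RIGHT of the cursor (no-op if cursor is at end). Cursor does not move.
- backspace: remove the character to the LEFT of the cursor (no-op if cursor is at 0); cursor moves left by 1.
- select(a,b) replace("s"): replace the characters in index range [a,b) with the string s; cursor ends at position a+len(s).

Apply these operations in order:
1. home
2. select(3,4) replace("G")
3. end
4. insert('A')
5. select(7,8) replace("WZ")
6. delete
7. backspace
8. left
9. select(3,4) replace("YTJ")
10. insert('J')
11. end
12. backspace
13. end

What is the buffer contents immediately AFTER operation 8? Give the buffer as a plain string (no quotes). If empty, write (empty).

Answer: MYXGUNHW

Derivation:
After op 1 (home): buf='MYXPUNH' cursor=0
After op 2 (select(3,4) replace("G")): buf='MYXGUNH' cursor=4
After op 3 (end): buf='MYXGUNH' cursor=7
After op 4 (insert('A')): buf='MYXGUNHA' cursor=8
After op 5 (select(7,8) replace("WZ")): buf='MYXGUNHWZ' cursor=9
After op 6 (delete): buf='MYXGUNHWZ' cursor=9
After op 7 (backspace): buf='MYXGUNHW' cursor=8
After op 8 (left): buf='MYXGUNHW' cursor=7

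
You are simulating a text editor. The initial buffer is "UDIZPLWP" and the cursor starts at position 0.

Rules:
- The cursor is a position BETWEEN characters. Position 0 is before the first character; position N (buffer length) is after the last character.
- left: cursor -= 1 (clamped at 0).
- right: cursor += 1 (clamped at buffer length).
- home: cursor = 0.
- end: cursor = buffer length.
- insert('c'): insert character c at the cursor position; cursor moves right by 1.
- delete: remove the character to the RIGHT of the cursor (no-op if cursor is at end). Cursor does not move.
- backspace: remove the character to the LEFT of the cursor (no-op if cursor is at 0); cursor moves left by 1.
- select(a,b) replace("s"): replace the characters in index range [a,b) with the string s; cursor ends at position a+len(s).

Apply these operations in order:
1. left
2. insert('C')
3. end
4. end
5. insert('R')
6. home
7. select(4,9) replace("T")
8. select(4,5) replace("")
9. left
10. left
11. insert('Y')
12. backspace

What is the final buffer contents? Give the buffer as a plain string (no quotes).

Answer: CUDIR

Derivation:
After op 1 (left): buf='UDIZPLWP' cursor=0
After op 2 (insert('C')): buf='CUDIZPLWP' cursor=1
After op 3 (end): buf='CUDIZPLWP' cursor=9
After op 4 (end): buf='CUDIZPLWP' cursor=9
After op 5 (insert('R')): buf='CUDIZPLWPR' cursor=10
After op 6 (home): buf='CUDIZPLWPR' cursor=0
After op 7 (select(4,9) replace("T")): buf='CUDITR' cursor=5
After op 8 (select(4,5) replace("")): buf='CUDIR' cursor=4
After op 9 (left): buf='CUDIR' cursor=3
After op 10 (left): buf='CUDIR' cursor=2
After op 11 (insert('Y')): buf='CUYDIR' cursor=3
After op 12 (backspace): buf='CUDIR' cursor=2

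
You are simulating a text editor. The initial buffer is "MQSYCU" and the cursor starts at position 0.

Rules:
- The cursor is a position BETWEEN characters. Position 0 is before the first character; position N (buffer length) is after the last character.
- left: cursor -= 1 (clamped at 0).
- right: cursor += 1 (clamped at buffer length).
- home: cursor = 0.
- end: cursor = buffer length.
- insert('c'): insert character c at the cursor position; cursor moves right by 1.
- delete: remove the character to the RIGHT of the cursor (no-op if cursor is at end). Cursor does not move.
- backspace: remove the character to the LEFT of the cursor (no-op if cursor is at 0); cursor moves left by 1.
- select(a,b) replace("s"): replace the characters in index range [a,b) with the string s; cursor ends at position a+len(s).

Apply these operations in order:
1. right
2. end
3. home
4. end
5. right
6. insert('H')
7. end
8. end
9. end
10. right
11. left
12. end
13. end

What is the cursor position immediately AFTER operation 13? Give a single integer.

After op 1 (right): buf='MQSYCU' cursor=1
After op 2 (end): buf='MQSYCU' cursor=6
After op 3 (home): buf='MQSYCU' cursor=0
After op 4 (end): buf='MQSYCU' cursor=6
After op 5 (right): buf='MQSYCU' cursor=6
After op 6 (insert('H')): buf='MQSYCUH' cursor=7
After op 7 (end): buf='MQSYCUH' cursor=7
After op 8 (end): buf='MQSYCUH' cursor=7
After op 9 (end): buf='MQSYCUH' cursor=7
After op 10 (right): buf='MQSYCUH' cursor=7
After op 11 (left): buf='MQSYCUH' cursor=6
After op 12 (end): buf='MQSYCUH' cursor=7
After op 13 (end): buf='MQSYCUH' cursor=7

Answer: 7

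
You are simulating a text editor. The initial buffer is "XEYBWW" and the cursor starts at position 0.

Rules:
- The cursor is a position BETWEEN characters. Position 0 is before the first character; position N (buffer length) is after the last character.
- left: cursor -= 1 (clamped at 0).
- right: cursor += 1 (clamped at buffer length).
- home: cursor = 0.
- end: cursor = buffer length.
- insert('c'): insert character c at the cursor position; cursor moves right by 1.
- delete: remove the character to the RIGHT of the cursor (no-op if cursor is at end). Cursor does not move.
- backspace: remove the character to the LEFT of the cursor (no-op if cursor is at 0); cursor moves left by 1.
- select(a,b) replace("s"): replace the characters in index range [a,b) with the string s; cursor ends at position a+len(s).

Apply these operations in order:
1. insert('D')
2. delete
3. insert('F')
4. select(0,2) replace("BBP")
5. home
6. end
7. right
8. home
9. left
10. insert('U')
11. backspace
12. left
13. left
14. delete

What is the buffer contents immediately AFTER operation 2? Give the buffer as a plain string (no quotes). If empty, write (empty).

Answer: DEYBWW

Derivation:
After op 1 (insert('D')): buf='DXEYBWW' cursor=1
After op 2 (delete): buf='DEYBWW' cursor=1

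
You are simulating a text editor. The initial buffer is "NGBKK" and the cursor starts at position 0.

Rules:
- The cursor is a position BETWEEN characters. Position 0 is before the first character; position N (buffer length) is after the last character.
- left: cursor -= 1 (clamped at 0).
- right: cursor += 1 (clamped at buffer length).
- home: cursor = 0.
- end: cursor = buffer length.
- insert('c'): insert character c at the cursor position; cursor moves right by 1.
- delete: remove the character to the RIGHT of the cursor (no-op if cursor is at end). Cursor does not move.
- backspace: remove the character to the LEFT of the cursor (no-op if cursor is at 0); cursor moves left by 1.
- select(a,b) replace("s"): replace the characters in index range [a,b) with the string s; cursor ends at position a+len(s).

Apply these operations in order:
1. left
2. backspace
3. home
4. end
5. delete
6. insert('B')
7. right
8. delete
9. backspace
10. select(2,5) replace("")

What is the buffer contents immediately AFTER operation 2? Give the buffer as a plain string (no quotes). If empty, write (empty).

Answer: NGBKK

Derivation:
After op 1 (left): buf='NGBKK' cursor=0
After op 2 (backspace): buf='NGBKK' cursor=0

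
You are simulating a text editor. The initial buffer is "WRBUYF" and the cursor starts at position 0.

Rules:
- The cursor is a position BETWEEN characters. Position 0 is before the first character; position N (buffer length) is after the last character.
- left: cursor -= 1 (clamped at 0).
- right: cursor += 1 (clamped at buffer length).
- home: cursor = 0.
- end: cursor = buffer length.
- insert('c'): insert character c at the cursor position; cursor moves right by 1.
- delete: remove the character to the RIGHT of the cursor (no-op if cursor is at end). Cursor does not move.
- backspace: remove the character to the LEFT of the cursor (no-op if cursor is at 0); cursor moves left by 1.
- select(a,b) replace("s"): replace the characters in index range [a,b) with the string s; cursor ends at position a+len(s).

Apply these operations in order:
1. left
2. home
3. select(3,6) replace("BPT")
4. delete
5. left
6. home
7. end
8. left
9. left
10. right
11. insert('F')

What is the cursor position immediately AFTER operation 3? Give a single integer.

After op 1 (left): buf='WRBUYF' cursor=0
After op 2 (home): buf='WRBUYF' cursor=0
After op 3 (select(3,6) replace("BPT")): buf='WRBBPT' cursor=6

Answer: 6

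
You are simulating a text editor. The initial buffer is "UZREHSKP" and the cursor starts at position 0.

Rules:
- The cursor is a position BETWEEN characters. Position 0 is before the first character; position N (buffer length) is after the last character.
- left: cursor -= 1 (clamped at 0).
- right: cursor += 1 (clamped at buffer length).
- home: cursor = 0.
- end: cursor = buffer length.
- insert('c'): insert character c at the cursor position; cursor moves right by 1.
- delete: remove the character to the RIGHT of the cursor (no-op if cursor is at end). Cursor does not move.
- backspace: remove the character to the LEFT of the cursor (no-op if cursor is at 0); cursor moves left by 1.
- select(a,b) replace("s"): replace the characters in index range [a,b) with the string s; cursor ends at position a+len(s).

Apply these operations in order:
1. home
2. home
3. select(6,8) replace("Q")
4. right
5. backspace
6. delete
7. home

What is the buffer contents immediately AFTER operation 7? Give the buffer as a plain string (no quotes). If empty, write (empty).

Answer: UZREHS

Derivation:
After op 1 (home): buf='UZREHSKP' cursor=0
After op 2 (home): buf='UZREHSKP' cursor=0
After op 3 (select(6,8) replace("Q")): buf='UZREHSQ' cursor=7
After op 4 (right): buf='UZREHSQ' cursor=7
After op 5 (backspace): buf='UZREHS' cursor=6
After op 6 (delete): buf='UZREHS' cursor=6
After op 7 (home): buf='UZREHS' cursor=0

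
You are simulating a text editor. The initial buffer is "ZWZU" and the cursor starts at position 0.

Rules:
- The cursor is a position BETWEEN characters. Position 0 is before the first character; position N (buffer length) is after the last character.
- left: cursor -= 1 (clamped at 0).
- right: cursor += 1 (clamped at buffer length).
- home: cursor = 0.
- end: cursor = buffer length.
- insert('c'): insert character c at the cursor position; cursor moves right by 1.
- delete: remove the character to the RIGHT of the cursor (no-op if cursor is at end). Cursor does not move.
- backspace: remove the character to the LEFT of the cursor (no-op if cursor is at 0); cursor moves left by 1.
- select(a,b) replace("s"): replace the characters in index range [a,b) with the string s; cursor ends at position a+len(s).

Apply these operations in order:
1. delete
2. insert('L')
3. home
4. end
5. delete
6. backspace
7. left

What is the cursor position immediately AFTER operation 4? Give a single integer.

After op 1 (delete): buf='WZU' cursor=0
After op 2 (insert('L')): buf='LWZU' cursor=1
After op 3 (home): buf='LWZU' cursor=0
After op 4 (end): buf='LWZU' cursor=4

Answer: 4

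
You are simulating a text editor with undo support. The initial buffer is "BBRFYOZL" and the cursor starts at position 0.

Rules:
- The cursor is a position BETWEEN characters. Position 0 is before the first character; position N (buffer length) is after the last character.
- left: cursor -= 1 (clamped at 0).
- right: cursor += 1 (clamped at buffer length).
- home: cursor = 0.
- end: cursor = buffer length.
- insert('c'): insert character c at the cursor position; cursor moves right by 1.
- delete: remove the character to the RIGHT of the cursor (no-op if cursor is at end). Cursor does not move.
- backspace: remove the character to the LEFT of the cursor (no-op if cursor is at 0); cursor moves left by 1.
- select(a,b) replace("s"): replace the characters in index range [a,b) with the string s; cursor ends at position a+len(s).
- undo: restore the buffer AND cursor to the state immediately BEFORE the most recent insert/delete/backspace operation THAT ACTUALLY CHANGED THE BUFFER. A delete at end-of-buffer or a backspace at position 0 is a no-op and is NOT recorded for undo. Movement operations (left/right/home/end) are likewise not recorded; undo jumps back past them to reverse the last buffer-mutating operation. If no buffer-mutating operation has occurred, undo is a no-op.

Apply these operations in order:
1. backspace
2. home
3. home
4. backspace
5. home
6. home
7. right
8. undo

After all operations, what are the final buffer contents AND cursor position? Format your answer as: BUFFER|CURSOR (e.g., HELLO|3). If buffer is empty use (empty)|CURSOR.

After op 1 (backspace): buf='BBRFYOZL' cursor=0
After op 2 (home): buf='BBRFYOZL' cursor=0
After op 3 (home): buf='BBRFYOZL' cursor=0
After op 4 (backspace): buf='BBRFYOZL' cursor=0
After op 5 (home): buf='BBRFYOZL' cursor=0
After op 6 (home): buf='BBRFYOZL' cursor=0
After op 7 (right): buf='BBRFYOZL' cursor=1
After op 8 (undo): buf='BBRFYOZL' cursor=1

Answer: BBRFYOZL|1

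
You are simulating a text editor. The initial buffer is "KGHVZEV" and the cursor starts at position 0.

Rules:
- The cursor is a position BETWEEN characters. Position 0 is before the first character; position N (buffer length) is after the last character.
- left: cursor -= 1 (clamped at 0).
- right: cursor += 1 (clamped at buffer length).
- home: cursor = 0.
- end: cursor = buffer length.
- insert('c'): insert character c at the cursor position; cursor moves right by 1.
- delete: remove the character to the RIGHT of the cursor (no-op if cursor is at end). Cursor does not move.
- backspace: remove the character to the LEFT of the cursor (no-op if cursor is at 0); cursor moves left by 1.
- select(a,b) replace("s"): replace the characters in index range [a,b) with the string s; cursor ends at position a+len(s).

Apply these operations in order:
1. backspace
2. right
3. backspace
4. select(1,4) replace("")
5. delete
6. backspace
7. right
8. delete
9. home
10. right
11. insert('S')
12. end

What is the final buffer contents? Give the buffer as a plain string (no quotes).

Answer: VS

Derivation:
After op 1 (backspace): buf='KGHVZEV' cursor=0
After op 2 (right): buf='KGHVZEV' cursor=1
After op 3 (backspace): buf='GHVZEV' cursor=0
After op 4 (select(1,4) replace("")): buf='GEV' cursor=1
After op 5 (delete): buf='GV' cursor=1
After op 6 (backspace): buf='V' cursor=0
After op 7 (right): buf='V' cursor=1
After op 8 (delete): buf='V' cursor=1
After op 9 (home): buf='V' cursor=0
After op 10 (right): buf='V' cursor=1
After op 11 (insert('S')): buf='VS' cursor=2
After op 12 (end): buf='VS' cursor=2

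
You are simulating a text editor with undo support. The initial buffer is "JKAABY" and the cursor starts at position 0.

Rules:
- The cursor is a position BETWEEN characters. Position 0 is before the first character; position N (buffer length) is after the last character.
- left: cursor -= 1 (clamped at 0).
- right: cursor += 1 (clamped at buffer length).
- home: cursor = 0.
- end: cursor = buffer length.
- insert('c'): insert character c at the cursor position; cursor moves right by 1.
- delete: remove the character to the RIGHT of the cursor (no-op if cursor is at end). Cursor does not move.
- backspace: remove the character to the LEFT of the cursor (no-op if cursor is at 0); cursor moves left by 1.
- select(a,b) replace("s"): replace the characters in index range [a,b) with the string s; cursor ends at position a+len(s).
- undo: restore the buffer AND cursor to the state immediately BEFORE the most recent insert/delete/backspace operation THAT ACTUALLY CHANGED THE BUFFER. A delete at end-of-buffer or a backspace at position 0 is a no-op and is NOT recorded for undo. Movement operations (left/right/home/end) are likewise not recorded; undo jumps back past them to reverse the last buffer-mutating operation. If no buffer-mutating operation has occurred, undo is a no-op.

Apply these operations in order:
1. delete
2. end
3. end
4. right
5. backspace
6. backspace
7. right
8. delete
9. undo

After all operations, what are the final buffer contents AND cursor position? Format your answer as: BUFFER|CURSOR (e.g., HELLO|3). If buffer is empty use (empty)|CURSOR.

After op 1 (delete): buf='KAABY' cursor=0
After op 2 (end): buf='KAABY' cursor=5
After op 3 (end): buf='KAABY' cursor=5
After op 4 (right): buf='KAABY' cursor=5
After op 5 (backspace): buf='KAAB' cursor=4
After op 6 (backspace): buf='KAA' cursor=3
After op 7 (right): buf='KAA' cursor=3
After op 8 (delete): buf='KAA' cursor=3
After op 9 (undo): buf='KAAB' cursor=4

Answer: KAAB|4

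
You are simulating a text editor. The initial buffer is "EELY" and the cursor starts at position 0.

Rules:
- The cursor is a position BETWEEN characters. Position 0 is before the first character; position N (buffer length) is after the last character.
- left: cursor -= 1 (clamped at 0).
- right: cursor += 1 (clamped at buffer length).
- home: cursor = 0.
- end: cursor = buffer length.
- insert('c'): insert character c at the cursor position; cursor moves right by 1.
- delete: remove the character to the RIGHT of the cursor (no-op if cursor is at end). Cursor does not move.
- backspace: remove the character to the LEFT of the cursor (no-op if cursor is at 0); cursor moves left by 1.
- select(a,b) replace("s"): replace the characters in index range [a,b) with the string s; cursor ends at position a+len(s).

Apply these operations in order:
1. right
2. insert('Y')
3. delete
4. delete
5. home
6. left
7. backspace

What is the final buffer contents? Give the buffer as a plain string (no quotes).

Answer: EYY

Derivation:
After op 1 (right): buf='EELY' cursor=1
After op 2 (insert('Y')): buf='EYELY' cursor=2
After op 3 (delete): buf='EYLY' cursor=2
After op 4 (delete): buf='EYY' cursor=2
After op 5 (home): buf='EYY' cursor=0
After op 6 (left): buf='EYY' cursor=0
After op 7 (backspace): buf='EYY' cursor=0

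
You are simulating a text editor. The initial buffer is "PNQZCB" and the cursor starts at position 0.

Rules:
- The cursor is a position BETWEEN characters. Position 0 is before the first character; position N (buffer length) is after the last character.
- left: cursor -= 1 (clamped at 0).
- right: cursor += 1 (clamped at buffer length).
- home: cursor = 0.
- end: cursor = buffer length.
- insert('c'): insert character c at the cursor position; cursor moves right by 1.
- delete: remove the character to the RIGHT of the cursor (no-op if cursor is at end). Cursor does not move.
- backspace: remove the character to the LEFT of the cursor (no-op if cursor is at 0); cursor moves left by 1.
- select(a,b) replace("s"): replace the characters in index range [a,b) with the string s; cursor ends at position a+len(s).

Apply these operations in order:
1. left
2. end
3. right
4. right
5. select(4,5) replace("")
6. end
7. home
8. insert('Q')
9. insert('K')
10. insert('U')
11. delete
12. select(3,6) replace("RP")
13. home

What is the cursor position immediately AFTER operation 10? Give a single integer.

After op 1 (left): buf='PNQZCB' cursor=0
After op 2 (end): buf='PNQZCB' cursor=6
After op 3 (right): buf='PNQZCB' cursor=6
After op 4 (right): buf='PNQZCB' cursor=6
After op 5 (select(4,5) replace("")): buf='PNQZB' cursor=4
After op 6 (end): buf='PNQZB' cursor=5
After op 7 (home): buf='PNQZB' cursor=0
After op 8 (insert('Q')): buf='QPNQZB' cursor=1
After op 9 (insert('K')): buf='QKPNQZB' cursor=2
After op 10 (insert('U')): buf='QKUPNQZB' cursor=3

Answer: 3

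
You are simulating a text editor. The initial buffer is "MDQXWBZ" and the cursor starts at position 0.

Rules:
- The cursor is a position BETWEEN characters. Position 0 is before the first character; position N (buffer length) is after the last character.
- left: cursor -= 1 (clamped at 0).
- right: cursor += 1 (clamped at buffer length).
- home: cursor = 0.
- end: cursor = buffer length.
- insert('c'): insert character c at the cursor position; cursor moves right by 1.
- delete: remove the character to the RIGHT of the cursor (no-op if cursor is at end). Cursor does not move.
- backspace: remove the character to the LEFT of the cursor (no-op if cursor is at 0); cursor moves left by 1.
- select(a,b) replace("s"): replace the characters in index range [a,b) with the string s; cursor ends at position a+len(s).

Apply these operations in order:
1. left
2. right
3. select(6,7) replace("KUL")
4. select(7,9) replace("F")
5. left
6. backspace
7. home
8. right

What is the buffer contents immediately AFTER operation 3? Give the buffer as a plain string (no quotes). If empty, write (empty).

After op 1 (left): buf='MDQXWBZ' cursor=0
After op 2 (right): buf='MDQXWBZ' cursor=1
After op 3 (select(6,7) replace("KUL")): buf='MDQXWBKUL' cursor=9

Answer: MDQXWBKUL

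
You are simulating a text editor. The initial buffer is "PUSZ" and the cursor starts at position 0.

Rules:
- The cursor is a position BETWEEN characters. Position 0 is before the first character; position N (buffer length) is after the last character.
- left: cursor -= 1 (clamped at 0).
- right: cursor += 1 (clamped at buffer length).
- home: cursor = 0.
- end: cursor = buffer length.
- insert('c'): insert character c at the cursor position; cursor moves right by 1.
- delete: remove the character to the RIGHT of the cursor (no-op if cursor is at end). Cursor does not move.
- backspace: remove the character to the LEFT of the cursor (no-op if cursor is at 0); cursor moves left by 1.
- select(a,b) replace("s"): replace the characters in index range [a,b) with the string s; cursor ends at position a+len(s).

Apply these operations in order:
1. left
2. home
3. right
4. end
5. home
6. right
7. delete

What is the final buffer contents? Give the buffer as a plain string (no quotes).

Answer: PSZ

Derivation:
After op 1 (left): buf='PUSZ' cursor=0
After op 2 (home): buf='PUSZ' cursor=0
After op 3 (right): buf='PUSZ' cursor=1
After op 4 (end): buf='PUSZ' cursor=4
After op 5 (home): buf='PUSZ' cursor=0
After op 6 (right): buf='PUSZ' cursor=1
After op 7 (delete): buf='PSZ' cursor=1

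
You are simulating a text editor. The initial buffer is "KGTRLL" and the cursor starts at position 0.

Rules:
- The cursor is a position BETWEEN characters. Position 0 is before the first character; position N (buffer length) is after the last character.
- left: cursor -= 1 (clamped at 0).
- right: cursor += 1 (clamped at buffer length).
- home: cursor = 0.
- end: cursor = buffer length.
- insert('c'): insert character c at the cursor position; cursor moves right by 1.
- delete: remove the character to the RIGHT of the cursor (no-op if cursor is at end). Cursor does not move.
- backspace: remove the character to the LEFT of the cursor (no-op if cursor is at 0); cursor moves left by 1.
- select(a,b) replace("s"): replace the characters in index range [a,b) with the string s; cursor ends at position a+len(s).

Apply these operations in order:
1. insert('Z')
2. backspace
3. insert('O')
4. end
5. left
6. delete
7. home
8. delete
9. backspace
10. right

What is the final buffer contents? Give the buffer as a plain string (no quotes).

After op 1 (insert('Z')): buf='ZKGTRLL' cursor=1
After op 2 (backspace): buf='KGTRLL' cursor=0
After op 3 (insert('O')): buf='OKGTRLL' cursor=1
After op 4 (end): buf='OKGTRLL' cursor=7
After op 5 (left): buf='OKGTRLL' cursor=6
After op 6 (delete): buf='OKGTRL' cursor=6
After op 7 (home): buf='OKGTRL' cursor=0
After op 8 (delete): buf='KGTRL' cursor=0
After op 9 (backspace): buf='KGTRL' cursor=0
After op 10 (right): buf='KGTRL' cursor=1

Answer: KGTRL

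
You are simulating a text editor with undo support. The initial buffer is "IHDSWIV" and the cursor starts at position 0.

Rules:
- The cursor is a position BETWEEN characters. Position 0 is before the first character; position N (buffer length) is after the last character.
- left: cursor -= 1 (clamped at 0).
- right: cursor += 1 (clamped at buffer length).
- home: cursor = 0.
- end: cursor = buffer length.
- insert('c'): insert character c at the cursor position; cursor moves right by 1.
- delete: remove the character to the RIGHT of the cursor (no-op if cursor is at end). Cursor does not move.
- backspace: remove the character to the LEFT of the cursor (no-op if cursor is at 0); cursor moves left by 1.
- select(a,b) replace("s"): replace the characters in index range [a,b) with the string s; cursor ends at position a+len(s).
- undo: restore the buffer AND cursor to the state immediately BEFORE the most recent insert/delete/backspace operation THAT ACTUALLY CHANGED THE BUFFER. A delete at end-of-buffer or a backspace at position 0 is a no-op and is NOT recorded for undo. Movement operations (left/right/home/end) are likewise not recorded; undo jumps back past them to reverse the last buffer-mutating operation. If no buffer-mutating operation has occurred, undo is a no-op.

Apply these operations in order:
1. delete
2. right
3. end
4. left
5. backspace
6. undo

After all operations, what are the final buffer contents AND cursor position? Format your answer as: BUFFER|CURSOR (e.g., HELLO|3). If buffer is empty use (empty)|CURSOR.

Answer: HDSWIV|5

Derivation:
After op 1 (delete): buf='HDSWIV' cursor=0
After op 2 (right): buf='HDSWIV' cursor=1
After op 3 (end): buf='HDSWIV' cursor=6
After op 4 (left): buf='HDSWIV' cursor=5
After op 5 (backspace): buf='HDSWV' cursor=4
After op 6 (undo): buf='HDSWIV' cursor=5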